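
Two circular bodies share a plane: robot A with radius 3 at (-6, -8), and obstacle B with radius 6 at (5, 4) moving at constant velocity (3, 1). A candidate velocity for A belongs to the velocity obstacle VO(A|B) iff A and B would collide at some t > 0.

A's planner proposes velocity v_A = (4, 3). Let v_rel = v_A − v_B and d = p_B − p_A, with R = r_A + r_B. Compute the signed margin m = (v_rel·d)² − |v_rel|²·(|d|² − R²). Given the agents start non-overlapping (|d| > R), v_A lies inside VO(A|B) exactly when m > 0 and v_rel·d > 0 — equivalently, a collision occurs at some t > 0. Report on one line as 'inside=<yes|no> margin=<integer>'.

d = (11, 12),  |d|² = 265;  R = 3+6 = 9,  c = 265−9² = 184
v_rel = (1, 2),  |v_rel|² = 5;  v_rel·d = (1)·(11) + (2)·(12) = 35
5·t² − 70·t + 184 = 0  ⇒  m = 35² − 5·184 = 305
m = 305 > 0,  v_rel·d = 35 > 0  ⇒  inside

inside=yes margin=305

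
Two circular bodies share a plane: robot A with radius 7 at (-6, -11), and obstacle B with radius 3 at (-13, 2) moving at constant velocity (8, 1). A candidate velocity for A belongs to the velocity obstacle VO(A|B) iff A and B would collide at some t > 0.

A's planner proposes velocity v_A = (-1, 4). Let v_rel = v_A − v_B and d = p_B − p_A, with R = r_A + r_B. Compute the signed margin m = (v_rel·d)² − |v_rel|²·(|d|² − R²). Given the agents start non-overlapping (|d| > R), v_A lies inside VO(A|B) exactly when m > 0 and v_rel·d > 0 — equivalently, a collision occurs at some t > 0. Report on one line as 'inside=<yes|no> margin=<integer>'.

d = (-7, 13),  |d|² = 218;  R = 7+3 = 10,  c = 218−10² = 118
v_rel = (-9, 3),  |v_rel|² = 90;  v_rel·d = (-9)·(-7) + (3)·(13) = 102
90·t² − 204·t + 118 = 0  ⇒  m = 102² − 90·118 = -216
m = -216 < 0,  v_rel·d = 102 > 0  ⇒  outside

inside=no margin=-216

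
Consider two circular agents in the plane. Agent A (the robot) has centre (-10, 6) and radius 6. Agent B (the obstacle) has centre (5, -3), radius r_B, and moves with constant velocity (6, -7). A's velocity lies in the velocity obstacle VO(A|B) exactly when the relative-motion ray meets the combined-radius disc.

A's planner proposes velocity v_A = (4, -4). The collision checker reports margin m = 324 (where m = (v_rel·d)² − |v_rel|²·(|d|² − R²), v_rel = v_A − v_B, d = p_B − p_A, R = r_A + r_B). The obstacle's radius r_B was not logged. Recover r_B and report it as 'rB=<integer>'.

m = 324
d = (15, -9);  v_rel = (-2, 3),  |v_rel|² = 13
v_rel×d = (-2)·(-9) − (3)·(15) = -27
since m = R²·13 − (-27)²:  R² = (729 + 324) / 13 = 81
R = √81 = 9  ⇒  r_B = 9 − 6 = 3

rB=3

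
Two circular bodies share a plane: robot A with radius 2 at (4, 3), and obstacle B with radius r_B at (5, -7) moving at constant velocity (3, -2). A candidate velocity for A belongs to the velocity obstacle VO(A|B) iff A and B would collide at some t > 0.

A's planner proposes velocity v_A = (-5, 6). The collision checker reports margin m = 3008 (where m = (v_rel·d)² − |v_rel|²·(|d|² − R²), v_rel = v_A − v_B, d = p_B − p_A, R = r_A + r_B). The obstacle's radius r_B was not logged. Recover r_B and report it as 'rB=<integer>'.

m = 3008
d = (1, -10);  v_rel = (-8, 8),  |v_rel|² = 128
v_rel×d = (-8)·(-10) − (8)·(1) = 72
since m = R²·128 − 72²:  R² = (5184 + 3008) / 128 = 64
R = √64 = 8  ⇒  r_B = 8 − 2 = 6

rB=6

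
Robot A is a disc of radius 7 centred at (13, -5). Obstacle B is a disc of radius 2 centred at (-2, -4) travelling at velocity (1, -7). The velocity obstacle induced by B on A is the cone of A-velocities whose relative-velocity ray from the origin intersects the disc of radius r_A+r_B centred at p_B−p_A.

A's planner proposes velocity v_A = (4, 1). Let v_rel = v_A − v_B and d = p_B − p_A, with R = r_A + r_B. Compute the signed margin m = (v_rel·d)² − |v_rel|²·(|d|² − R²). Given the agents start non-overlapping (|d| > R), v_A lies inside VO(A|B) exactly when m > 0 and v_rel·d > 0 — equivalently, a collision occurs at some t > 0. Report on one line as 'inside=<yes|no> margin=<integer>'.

d = (-15, 1),  |d|² = 226;  R = 7+2 = 9,  c = 226−9² = 145
v_rel = (3, 8),  |v_rel|² = 73;  v_rel·d = (3)·(-15) + (8)·(1) = -37
73·t² + 74·t + 145 = 0  ⇒  m = (-37)² − 73·145 = -9216
m = -9216 < 0,  v_rel·d = -37 < 0  ⇒  outside

inside=no margin=-9216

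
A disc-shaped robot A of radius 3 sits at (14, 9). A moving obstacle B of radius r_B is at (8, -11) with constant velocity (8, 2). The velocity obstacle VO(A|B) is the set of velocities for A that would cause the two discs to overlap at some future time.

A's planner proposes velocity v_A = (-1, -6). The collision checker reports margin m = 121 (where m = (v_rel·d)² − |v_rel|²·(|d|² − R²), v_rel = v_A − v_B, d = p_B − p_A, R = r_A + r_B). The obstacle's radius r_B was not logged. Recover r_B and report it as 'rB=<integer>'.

m = 121
d = (-6, -20);  v_rel = (-9, -8),  |v_rel|² = 145
v_rel×d = (-9)·(-20) − (-8)·(-6) = 132
since m = R²·145 − 132²:  R² = (17424 + 121) / 145 = 121
R = √121 = 11  ⇒  r_B = 11 − 3 = 8

rB=8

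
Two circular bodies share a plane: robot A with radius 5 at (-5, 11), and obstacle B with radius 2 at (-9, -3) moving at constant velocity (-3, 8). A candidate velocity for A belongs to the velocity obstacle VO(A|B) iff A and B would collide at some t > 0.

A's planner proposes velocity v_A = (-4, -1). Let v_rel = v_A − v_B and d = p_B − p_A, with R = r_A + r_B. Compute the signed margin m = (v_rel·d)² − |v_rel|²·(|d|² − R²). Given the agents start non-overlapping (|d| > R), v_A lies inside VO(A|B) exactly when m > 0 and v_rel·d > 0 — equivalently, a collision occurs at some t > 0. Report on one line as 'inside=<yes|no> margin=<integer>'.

d = (-4, -14),  |d|² = 212;  R = 5+2 = 7,  c = 212−7² = 163
v_rel = (-1, -9),  |v_rel|² = 82;  v_rel·d = (-1)·(-4) + (-9)·(-14) = 130
82·t² − 260·t + 163 = 0  ⇒  m = 130² − 82·163 = 3534
m = 3534 > 0,  v_rel·d = 130 > 0  ⇒  inside

inside=yes margin=3534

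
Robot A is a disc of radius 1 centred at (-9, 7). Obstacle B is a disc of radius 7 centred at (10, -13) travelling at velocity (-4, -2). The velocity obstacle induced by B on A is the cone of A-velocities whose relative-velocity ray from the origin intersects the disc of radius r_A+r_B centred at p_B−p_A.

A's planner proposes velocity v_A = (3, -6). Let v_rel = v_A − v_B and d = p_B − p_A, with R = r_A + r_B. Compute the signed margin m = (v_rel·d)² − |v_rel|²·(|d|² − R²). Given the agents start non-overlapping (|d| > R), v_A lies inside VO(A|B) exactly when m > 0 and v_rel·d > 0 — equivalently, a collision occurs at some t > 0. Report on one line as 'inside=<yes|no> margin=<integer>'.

d = (19, -20),  |d|² = 761;  R = 1+7 = 8,  c = 761−8² = 697
v_rel = (7, -4),  |v_rel|² = 65;  v_rel·d = (7)·(19) + (-4)·(-20) = 213
65·t² − 426·t + 697 = 0  ⇒  m = 213² − 65·697 = 64
m = 64 > 0,  v_rel·d = 213 > 0  ⇒  inside

inside=yes margin=64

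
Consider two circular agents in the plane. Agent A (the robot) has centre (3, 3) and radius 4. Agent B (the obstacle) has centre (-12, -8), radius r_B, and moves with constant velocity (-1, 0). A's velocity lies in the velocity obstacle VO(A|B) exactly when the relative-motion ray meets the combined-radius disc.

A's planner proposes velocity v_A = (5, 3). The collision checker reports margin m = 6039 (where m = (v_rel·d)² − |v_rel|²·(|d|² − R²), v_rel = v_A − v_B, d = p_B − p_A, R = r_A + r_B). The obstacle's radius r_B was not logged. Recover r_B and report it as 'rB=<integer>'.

m = 6039
d = (-15, -11);  v_rel = (6, 3),  |v_rel|² = 45
v_rel×d = (6)·(-11) − (3)·(-15) = -21
since m = R²·45 − (-21)²:  R² = (441 + 6039) / 45 = 144
R = √144 = 12  ⇒  r_B = 12 − 4 = 8

rB=8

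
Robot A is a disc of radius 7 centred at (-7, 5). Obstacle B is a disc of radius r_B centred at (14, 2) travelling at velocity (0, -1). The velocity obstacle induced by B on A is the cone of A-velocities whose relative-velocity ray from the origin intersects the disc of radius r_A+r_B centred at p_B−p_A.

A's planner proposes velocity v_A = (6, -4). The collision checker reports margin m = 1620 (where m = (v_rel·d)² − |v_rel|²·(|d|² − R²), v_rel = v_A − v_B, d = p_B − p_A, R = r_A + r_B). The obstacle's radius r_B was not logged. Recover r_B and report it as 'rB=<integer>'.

m = 1620
d = (21, -3);  v_rel = (6, -3),  |v_rel|² = 45
v_rel×d = (6)·(-3) − (-3)·(21) = 45
since m = R²·45 − 45²:  R² = (2025 + 1620) / 45 = 81
R = √81 = 9  ⇒  r_B = 9 − 7 = 2

rB=2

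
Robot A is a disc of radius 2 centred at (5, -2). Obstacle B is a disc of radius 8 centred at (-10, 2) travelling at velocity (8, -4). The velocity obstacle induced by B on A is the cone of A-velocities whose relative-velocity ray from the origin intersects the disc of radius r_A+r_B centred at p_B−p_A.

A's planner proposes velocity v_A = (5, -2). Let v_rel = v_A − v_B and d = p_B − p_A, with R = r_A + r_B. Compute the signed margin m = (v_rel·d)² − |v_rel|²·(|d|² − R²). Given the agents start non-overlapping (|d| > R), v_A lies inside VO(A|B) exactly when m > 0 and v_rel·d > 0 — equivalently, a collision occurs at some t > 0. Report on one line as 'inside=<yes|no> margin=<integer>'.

d = (-15, 4),  |d|² = 241;  R = 2+8 = 10,  c = 241−10² = 141
v_rel = (-3, 2),  |v_rel|² = 13;  v_rel·d = (-3)·(-15) + (2)·(4) = 53
13·t² − 106·t + 141 = 0  ⇒  m = 53² − 13·141 = 976
m = 976 > 0,  v_rel·d = 53 > 0  ⇒  inside

inside=yes margin=976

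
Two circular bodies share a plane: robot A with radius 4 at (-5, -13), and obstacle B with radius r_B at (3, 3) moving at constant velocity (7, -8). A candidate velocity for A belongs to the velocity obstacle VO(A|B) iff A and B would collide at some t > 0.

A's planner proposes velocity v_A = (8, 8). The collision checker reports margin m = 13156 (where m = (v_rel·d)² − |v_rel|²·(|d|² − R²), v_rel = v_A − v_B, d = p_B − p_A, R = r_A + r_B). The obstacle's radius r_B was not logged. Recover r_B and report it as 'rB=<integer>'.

m = 13156
d = (8, 16);  v_rel = (1, 16),  |v_rel|² = 257
v_rel×d = (1)·(16) − (16)·(8) = -112
since m = R²·257 − (-112)²:  R² = (12544 + 13156) / 257 = 100
R = √100 = 10  ⇒  r_B = 10 − 4 = 6

rB=6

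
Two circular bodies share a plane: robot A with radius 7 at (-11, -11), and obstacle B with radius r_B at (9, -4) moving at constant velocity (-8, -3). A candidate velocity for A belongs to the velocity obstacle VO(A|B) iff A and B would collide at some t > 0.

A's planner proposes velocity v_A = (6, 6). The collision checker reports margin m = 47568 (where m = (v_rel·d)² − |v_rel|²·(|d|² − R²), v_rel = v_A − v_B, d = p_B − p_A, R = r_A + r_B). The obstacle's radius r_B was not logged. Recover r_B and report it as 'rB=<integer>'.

m = 47568
d = (20, 7);  v_rel = (14, 9),  |v_rel|² = 277
v_rel×d = (14)·(7) − (9)·(20) = -82
since m = R²·277 − (-82)²:  R² = (6724 + 47568) / 277 = 196
R = √196 = 14  ⇒  r_B = 14 − 7 = 7

rB=7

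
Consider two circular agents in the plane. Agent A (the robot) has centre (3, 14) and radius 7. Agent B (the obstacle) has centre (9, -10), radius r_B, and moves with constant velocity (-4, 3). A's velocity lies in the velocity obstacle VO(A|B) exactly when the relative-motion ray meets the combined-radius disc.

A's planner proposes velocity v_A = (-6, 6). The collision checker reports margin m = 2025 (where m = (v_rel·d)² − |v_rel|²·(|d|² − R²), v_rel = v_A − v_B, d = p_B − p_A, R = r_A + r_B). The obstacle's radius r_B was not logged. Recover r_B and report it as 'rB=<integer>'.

m = 2025
d = (6, -24);  v_rel = (-2, 3),  |v_rel|² = 13
v_rel×d = (-2)·(-24) − (3)·(6) = 30
since m = R²·13 − 30²:  R² = (900 + 2025) / 13 = 225
R = √225 = 15  ⇒  r_B = 15 − 7 = 8

rB=8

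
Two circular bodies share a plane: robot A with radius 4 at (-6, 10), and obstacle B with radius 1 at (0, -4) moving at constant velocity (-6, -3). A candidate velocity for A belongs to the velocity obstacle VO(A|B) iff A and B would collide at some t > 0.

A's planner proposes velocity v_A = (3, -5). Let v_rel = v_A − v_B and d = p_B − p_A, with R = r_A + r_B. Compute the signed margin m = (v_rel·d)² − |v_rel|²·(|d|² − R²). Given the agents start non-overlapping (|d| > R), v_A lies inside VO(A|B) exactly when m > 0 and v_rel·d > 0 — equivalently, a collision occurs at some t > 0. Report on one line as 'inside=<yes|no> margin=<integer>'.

d = (6, -14),  |d|² = 232;  R = 4+1 = 5,  c = 232−5² = 207
v_rel = (9, -2),  |v_rel|² = 85;  v_rel·d = (9)·(6) + (-2)·(-14) = 82
85·t² − 164·t + 207 = 0  ⇒  m = 82² − 85·207 = -10871
m = -10871 < 0,  v_rel·d = 82 > 0  ⇒  outside

inside=no margin=-10871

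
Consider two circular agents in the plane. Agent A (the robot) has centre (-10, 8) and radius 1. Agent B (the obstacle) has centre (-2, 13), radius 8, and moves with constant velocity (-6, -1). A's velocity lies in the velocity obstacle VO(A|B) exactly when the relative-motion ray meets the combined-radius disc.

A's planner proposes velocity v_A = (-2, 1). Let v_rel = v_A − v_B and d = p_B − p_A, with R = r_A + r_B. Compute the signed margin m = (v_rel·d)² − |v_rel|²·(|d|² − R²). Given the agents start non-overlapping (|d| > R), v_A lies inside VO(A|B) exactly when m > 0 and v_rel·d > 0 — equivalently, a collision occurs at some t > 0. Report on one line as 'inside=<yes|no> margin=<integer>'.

d = (8, 5),  |d|² = 89;  R = 1+8 = 9,  c = 89−9² = 8
v_rel = (4, 2),  |v_rel|² = 20;  v_rel·d = (4)·(8) + (2)·(5) = 42
20·t² − 84·t + 8 = 0  ⇒  m = 42² − 20·8 = 1604
m = 1604 > 0,  v_rel·d = 42 > 0  ⇒  inside

inside=yes margin=1604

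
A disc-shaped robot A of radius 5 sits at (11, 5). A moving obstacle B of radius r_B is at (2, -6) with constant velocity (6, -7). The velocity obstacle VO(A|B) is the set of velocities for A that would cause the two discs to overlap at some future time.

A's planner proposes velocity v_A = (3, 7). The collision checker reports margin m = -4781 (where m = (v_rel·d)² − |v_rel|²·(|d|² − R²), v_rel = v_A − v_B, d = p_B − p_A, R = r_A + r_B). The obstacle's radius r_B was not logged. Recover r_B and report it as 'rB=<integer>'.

m = -4781
d = (-9, -11);  v_rel = (-3, 14),  |v_rel|² = 205
v_rel×d = (-3)·(-11) − (14)·(-9) = 159
since m = R²·205 − 159²:  R² = (25281 + -4781) / 205 = 100
R = √100 = 10  ⇒  r_B = 10 − 5 = 5

rB=5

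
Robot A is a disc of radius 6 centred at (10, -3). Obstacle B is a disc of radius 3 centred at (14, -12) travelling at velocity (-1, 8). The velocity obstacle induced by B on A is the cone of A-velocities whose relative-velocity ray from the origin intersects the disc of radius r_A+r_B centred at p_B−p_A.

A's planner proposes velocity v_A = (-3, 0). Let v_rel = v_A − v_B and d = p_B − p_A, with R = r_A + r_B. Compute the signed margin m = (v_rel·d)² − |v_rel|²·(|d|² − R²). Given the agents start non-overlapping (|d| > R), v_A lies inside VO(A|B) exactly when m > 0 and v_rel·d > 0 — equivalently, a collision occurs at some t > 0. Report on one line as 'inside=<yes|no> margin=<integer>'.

d = (4, -9),  |d|² = 97;  R = 6+3 = 9,  c = 97−9² = 16
v_rel = (-2, -8),  |v_rel|² = 68;  v_rel·d = (-2)·(4) + (-8)·(-9) = 64
68·t² − 128·t + 16 = 0  ⇒  m = 64² − 68·16 = 3008
m = 3008 > 0,  v_rel·d = 64 > 0  ⇒  inside

inside=yes margin=3008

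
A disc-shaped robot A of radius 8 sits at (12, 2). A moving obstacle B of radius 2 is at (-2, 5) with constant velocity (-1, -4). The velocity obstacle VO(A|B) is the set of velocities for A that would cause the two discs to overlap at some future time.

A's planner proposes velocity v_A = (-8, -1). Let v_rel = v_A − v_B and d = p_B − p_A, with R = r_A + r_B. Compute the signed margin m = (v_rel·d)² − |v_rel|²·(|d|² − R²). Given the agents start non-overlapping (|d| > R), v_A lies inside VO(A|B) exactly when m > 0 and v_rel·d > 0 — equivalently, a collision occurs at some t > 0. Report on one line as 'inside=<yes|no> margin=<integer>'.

d = (-14, 3),  |d|² = 205;  R = 8+2 = 10,  c = 205−10² = 105
v_rel = (-7, 3),  |v_rel|² = 58;  v_rel·d = (-7)·(-14) + (3)·(3) = 107
58·t² − 214·t + 105 = 0  ⇒  m = 107² − 58·105 = 5359
m = 5359 > 0,  v_rel·d = 107 > 0  ⇒  inside

inside=yes margin=5359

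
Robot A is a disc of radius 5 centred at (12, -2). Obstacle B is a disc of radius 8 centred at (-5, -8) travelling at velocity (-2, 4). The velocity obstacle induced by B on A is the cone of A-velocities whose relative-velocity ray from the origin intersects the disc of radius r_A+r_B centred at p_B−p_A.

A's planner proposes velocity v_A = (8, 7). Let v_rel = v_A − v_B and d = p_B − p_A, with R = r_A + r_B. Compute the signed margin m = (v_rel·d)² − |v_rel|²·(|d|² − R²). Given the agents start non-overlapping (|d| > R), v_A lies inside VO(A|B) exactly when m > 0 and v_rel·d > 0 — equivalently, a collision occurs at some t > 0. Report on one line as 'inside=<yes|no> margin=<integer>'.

d = (-17, -6),  |d|² = 325;  R = 5+8 = 13,  c = 325−13² = 156
v_rel = (10, 3),  |v_rel|² = 109;  v_rel·d = (10)·(-17) + (3)·(-6) = -188
109·t² + 376·t + 156 = 0  ⇒  m = (-188)² − 109·156 = 18340
m = 18340 > 0,  v_rel·d = -188 < 0  ⇒  outside

inside=no margin=18340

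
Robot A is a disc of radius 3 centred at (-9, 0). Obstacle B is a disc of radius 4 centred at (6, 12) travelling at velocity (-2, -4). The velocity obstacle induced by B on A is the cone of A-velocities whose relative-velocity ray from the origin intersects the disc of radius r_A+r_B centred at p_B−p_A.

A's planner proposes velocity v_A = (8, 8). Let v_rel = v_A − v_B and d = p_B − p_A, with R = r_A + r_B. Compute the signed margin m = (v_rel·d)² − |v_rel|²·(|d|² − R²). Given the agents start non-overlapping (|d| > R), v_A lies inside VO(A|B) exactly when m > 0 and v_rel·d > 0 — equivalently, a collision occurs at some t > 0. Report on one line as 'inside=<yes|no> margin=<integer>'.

d = (15, 12),  |d|² = 369;  R = 3+4 = 7,  c = 369−7² = 320
v_rel = (10, 12),  |v_rel|² = 244;  v_rel·d = (10)·(15) + (12)·(12) = 294
244·t² − 588·t + 320 = 0  ⇒  m = 294² − 244·320 = 8356
m = 8356 > 0,  v_rel·d = 294 > 0  ⇒  inside

inside=yes margin=8356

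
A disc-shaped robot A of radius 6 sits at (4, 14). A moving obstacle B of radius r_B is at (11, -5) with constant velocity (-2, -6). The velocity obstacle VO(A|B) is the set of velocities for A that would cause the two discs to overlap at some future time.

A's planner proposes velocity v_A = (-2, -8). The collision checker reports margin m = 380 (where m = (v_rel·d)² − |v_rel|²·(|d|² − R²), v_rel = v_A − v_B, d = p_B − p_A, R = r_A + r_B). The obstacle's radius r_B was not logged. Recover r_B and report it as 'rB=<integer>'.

m = 380
d = (7, -19);  v_rel = (0, -2),  |v_rel|² = 4
v_rel×d = (0)·(-19) − (-2)·(7) = 14
since m = R²·4 − 14²:  R² = (196 + 380) / 4 = 144
R = √144 = 12  ⇒  r_B = 12 − 6 = 6

rB=6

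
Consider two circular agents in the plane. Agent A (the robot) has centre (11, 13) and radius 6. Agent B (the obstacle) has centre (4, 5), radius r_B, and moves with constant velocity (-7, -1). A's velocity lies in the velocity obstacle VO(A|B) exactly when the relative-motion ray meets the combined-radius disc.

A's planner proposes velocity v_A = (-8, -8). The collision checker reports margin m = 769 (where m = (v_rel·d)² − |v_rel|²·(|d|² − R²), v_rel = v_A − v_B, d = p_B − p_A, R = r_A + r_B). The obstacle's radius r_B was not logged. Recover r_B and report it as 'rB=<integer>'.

m = 769
d = (-7, -8);  v_rel = (-1, -7),  |v_rel|² = 50
v_rel×d = (-1)·(-8) − (-7)·(-7) = -41
since m = R²·50 − (-41)²:  R² = (1681 + 769) / 50 = 49
R = √49 = 7  ⇒  r_B = 7 − 6 = 1

rB=1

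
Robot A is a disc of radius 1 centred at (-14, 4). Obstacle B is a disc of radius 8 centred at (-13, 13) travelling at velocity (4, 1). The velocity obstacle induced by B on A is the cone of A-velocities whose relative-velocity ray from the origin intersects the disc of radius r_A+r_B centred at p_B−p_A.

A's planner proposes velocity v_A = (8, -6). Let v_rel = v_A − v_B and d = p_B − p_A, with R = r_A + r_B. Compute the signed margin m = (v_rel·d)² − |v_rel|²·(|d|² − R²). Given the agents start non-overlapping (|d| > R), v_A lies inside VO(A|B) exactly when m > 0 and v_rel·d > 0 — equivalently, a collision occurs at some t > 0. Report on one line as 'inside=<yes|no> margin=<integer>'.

d = (1, 9),  |d|² = 82;  R = 1+8 = 9,  c = 82−9² = 1
v_rel = (4, -7),  |v_rel|² = 65;  v_rel·d = (4)·(1) + (-7)·(9) = -59
65·t² + 118·t + 1 = 0  ⇒  m = (-59)² − 65·1 = 3416
m = 3416 > 0,  v_rel·d = -59 < 0  ⇒  outside

inside=no margin=3416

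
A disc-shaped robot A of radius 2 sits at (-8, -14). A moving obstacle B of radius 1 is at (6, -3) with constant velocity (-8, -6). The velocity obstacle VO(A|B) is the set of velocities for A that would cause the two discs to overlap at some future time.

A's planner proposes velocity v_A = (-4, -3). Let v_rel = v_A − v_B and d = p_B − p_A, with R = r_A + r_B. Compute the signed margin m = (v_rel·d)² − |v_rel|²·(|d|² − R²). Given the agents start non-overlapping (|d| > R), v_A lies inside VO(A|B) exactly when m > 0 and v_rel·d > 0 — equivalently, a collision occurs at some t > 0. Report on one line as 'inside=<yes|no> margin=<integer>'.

d = (14, 11),  |d|² = 317;  R = 2+1 = 3,  c = 317−3² = 308
v_rel = (4, 3),  |v_rel|² = 25;  v_rel·d = (4)·(14) + (3)·(11) = 89
25·t² − 178·t + 308 = 0  ⇒  m = 89² − 25·308 = 221
m = 221 > 0,  v_rel·d = 89 > 0  ⇒  inside

inside=yes margin=221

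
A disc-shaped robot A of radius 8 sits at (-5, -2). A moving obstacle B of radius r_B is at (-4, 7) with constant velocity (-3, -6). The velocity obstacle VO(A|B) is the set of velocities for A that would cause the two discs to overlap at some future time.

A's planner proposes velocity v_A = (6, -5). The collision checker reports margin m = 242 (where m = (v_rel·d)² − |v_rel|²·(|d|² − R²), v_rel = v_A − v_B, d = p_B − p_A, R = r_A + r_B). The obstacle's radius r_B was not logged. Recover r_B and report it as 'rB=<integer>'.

m = 242
d = (1, 9);  v_rel = (9, 1),  |v_rel|² = 82
v_rel×d = (9)·(9) − (1)·(1) = 80
since m = R²·82 − 80²:  R² = (6400 + 242) / 82 = 81
R = √81 = 9  ⇒  r_B = 9 − 8 = 1

rB=1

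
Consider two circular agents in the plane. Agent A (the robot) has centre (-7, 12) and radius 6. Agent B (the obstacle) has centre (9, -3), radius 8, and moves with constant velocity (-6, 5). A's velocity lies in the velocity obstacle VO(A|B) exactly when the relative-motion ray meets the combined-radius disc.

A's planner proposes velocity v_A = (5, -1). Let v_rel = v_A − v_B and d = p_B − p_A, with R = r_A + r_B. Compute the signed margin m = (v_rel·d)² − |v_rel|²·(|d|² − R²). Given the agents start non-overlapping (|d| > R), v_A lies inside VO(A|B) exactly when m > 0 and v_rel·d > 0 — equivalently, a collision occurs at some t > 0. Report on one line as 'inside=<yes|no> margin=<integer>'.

d = (16, -15),  |d|² = 481;  R = 6+8 = 14,  c = 481−14² = 285
v_rel = (11, -6),  |v_rel|² = 157;  v_rel·d = (11)·(16) + (-6)·(-15) = 266
157·t² − 532·t + 285 = 0  ⇒  m = 266² − 157·285 = 26011
m = 26011 > 0,  v_rel·d = 266 > 0  ⇒  inside

inside=yes margin=26011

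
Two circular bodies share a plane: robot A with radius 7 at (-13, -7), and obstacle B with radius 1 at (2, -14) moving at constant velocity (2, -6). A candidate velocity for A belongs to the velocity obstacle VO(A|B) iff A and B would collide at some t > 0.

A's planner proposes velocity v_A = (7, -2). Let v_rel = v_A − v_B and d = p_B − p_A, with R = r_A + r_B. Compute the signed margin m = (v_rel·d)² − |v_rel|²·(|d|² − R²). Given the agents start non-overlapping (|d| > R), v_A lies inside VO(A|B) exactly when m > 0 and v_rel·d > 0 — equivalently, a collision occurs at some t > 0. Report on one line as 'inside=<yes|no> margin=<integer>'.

d = (15, -7),  |d|² = 274;  R = 7+1 = 8,  c = 274−8² = 210
v_rel = (5, 4),  |v_rel|² = 41;  v_rel·d = (5)·(15) + (4)·(-7) = 47
41·t² − 94·t + 210 = 0  ⇒  m = 47² − 41·210 = -6401
m = -6401 < 0,  v_rel·d = 47 > 0  ⇒  outside

inside=no margin=-6401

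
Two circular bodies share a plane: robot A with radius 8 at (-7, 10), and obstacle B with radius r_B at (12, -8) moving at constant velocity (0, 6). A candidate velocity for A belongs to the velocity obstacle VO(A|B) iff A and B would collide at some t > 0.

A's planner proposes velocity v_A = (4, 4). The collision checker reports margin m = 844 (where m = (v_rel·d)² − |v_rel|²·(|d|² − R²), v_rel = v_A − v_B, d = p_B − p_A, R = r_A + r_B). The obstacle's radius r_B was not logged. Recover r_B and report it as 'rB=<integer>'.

m = 844
d = (19, -18);  v_rel = (4, -2),  |v_rel|² = 20
v_rel×d = (4)·(-18) − (-2)·(19) = -34
since m = R²·20 − (-34)²:  R² = (1156 + 844) / 20 = 100
R = √100 = 10  ⇒  r_B = 10 − 8 = 2

rB=2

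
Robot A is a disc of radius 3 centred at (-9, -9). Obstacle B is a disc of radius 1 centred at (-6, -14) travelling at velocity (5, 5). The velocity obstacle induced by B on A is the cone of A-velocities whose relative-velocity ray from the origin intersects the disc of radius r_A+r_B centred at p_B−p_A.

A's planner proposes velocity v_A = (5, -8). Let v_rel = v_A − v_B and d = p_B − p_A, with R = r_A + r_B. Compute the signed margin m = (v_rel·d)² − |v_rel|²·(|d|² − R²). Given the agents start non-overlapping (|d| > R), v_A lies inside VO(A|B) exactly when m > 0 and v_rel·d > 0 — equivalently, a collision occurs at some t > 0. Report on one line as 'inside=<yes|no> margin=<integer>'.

d = (3, -5),  |d|² = 34;  R = 3+1 = 4,  c = 34−4² = 18
v_rel = (0, -13),  |v_rel|² = 169;  v_rel·d = (0)·(3) + (-13)·(-5) = 65
169·t² − 130·t + 18 = 0  ⇒  m = 65² − 169·18 = 1183
m = 1183 > 0,  v_rel·d = 65 > 0  ⇒  inside

inside=yes margin=1183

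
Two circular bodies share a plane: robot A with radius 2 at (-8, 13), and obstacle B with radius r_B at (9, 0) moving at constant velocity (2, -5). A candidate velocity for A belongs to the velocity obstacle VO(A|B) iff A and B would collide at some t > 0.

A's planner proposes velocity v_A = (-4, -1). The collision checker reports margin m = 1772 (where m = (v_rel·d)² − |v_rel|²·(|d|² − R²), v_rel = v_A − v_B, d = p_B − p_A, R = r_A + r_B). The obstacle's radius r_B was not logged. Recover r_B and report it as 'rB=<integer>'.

m = 1772
d = (17, -13);  v_rel = (-6, 4),  |v_rel|² = 52
v_rel×d = (-6)·(-13) − (4)·(17) = 10
since m = R²·52 − 10²:  R² = (100 + 1772) / 52 = 36
R = √36 = 6  ⇒  r_B = 6 − 2 = 4

rB=4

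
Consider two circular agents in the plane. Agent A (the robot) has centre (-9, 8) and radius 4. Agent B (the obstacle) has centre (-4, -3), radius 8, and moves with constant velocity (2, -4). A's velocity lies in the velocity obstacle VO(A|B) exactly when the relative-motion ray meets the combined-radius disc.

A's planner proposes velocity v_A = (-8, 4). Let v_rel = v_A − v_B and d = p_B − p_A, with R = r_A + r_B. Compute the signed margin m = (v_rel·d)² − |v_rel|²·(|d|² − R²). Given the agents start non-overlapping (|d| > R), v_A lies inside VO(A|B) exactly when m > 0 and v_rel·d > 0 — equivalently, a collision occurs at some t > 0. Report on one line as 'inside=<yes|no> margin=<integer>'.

d = (5, -11),  |d|² = 146;  R = 4+8 = 12,  c = 146−12² = 2
v_rel = (-10, 8),  |v_rel|² = 164;  v_rel·d = (-10)·(5) + (8)·(-11) = -138
164·t² + 276·t + 2 = 0  ⇒  m = (-138)² − 164·2 = 18716
m = 18716 > 0,  v_rel·d = -138 < 0  ⇒  outside

inside=no margin=18716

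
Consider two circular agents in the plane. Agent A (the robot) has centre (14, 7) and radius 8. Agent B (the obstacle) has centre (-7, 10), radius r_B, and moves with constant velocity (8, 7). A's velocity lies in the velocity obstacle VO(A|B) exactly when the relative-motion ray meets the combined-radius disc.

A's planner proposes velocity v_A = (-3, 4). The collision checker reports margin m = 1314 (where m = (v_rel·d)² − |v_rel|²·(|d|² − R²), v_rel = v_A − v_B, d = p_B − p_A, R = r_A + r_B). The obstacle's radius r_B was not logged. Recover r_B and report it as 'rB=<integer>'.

m = 1314
d = (-21, 3);  v_rel = (-11, -3),  |v_rel|² = 130
v_rel×d = (-11)·(3) − (-3)·(-21) = -96
since m = R²·130 − (-96)²:  R² = (9216 + 1314) / 130 = 81
R = √81 = 9  ⇒  r_B = 9 − 8 = 1

rB=1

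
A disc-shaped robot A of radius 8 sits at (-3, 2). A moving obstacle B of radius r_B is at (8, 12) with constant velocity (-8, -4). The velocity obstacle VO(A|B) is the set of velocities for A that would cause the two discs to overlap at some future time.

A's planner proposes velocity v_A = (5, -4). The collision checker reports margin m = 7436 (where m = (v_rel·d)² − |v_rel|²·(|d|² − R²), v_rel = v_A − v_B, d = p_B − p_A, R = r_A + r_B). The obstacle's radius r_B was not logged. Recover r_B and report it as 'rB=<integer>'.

m = 7436
d = (11, 10);  v_rel = (13, 0),  |v_rel|² = 169
v_rel×d = (13)·(10) − (0)·(11) = 130
since m = R²·169 − 130²:  R² = (16900 + 7436) / 169 = 144
R = √144 = 12  ⇒  r_B = 12 − 8 = 4

rB=4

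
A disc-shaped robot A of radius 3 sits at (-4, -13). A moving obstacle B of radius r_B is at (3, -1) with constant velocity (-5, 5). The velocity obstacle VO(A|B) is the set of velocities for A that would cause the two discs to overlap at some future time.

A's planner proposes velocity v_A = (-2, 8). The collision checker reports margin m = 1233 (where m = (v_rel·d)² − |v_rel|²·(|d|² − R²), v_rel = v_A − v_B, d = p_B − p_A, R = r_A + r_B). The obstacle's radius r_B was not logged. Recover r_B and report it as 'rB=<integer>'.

m = 1233
d = (7, 12);  v_rel = (3, 3),  |v_rel|² = 18
v_rel×d = (3)·(12) − (3)·(7) = 15
since m = R²·18 − 15²:  R² = (225 + 1233) / 18 = 81
R = √81 = 9  ⇒  r_B = 9 − 3 = 6

rB=6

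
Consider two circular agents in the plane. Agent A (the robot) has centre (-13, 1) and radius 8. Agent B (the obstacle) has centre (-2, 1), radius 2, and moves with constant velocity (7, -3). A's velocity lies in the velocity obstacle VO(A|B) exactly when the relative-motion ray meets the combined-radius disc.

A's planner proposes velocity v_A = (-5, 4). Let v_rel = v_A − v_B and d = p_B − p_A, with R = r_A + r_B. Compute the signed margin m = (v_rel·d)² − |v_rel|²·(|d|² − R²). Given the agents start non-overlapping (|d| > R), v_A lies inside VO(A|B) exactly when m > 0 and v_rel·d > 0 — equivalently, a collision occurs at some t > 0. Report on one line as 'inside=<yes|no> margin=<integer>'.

d = (11, 0),  |d|² = 121;  R = 8+2 = 10,  c = 121−10² = 21
v_rel = (-12, 7),  |v_rel|² = 193;  v_rel·d = (-12)·(11) + (7)·(0) = -132
193·t² + 264·t + 21 = 0  ⇒  m = (-132)² − 193·21 = 13371
m = 13371 > 0,  v_rel·d = -132 < 0  ⇒  outside

inside=no margin=13371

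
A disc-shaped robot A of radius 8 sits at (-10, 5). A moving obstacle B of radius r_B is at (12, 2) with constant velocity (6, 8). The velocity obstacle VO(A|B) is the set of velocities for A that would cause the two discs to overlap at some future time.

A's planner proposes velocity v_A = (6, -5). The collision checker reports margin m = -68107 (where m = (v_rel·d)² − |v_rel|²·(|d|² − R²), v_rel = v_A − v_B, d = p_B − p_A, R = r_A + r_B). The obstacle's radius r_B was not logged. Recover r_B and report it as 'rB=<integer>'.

m = -68107
d = (22, -3);  v_rel = (0, -13),  |v_rel|² = 169
v_rel×d = (0)·(-3) − (-13)·(22) = 286
since m = R²·169 − 286²:  R² = (81796 + -68107) / 169 = 81
R = √81 = 9  ⇒  r_B = 9 − 8 = 1

rB=1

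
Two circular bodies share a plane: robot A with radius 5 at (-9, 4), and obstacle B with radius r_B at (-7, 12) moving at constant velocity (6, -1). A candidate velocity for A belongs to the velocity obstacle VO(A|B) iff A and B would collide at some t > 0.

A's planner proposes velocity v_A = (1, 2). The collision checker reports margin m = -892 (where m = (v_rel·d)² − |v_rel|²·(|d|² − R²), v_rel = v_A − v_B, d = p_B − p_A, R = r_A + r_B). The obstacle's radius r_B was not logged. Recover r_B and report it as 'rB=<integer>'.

m = -892
d = (2, 8);  v_rel = (-5, 3),  |v_rel|² = 34
v_rel×d = (-5)·(8) − (3)·(2) = -46
since m = R²·34 − (-46)²:  R² = (2116 + -892) / 34 = 36
R = √36 = 6  ⇒  r_B = 6 − 5 = 1

rB=1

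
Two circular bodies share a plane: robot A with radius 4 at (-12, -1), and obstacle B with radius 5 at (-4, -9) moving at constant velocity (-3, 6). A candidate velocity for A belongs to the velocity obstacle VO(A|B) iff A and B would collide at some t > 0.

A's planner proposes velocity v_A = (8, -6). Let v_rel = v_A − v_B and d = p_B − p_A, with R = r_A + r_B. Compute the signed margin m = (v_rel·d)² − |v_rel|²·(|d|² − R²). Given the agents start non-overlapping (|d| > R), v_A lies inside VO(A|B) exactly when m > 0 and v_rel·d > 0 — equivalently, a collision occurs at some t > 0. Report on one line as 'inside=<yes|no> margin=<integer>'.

d = (8, -8),  |d|² = 128;  R = 4+5 = 9,  c = 128−9² = 47
v_rel = (11, -12),  |v_rel|² = 265;  v_rel·d = (11)·(8) + (-12)·(-8) = 184
265·t² − 368·t + 47 = 0  ⇒  m = 184² − 265·47 = 21401
m = 21401 > 0,  v_rel·d = 184 > 0  ⇒  inside

inside=yes margin=21401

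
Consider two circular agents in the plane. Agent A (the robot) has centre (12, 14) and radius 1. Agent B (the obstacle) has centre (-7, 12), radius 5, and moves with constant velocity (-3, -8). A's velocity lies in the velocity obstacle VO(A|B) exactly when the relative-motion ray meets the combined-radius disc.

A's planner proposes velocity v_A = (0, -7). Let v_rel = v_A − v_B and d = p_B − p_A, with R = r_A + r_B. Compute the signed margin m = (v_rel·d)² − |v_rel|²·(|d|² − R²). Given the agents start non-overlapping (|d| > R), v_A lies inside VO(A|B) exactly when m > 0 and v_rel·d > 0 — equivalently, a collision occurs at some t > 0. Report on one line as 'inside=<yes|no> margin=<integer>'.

d = (-19, -2),  |d|² = 365;  R = 1+5 = 6,  c = 365−6² = 329
v_rel = (3, 1),  |v_rel|² = 10;  v_rel·d = (3)·(-19) + (1)·(-2) = -59
10·t² + 118·t + 329 = 0  ⇒  m = (-59)² − 10·329 = 191
m = 191 > 0,  v_rel·d = -59 < 0  ⇒  outside

inside=no margin=191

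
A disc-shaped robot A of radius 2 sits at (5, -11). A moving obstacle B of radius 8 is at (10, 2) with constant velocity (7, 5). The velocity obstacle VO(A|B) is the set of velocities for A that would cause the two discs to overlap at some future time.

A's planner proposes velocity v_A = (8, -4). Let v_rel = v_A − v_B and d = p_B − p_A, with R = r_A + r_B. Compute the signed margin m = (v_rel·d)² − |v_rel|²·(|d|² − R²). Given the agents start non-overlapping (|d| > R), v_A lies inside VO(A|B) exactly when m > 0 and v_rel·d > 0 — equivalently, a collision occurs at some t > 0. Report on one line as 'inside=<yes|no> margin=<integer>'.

d = (5, 13),  |d|² = 194;  R = 2+8 = 10,  c = 194−10² = 94
v_rel = (1, -9),  |v_rel|² = 82;  v_rel·d = (1)·(5) + (-9)·(13) = -112
82·t² + 224·t + 94 = 0  ⇒  m = (-112)² − 82·94 = 4836
m = 4836 > 0,  v_rel·d = -112 < 0  ⇒  outside

inside=no margin=4836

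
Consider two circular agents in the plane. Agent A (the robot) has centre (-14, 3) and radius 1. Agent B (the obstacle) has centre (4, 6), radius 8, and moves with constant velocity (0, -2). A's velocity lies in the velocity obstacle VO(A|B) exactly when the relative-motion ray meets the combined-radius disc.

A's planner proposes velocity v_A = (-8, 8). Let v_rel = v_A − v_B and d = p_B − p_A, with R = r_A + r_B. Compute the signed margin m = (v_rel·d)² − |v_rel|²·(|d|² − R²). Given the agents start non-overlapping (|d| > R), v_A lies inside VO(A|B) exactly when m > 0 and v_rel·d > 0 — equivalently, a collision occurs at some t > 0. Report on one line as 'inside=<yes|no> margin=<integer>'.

d = (18, 3),  |d|² = 333;  R = 1+8 = 9,  c = 333−9² = 252
v_rel = (-8, 10),  |v_rel|² = 164;  v_rel·d = (-8)·(18) + (10)·(3) = -114
164·t² + 228·t + 252 = 0  ⇒  m = (-114)² − 164·252 = -28332
m = -28332 < 0,  v_rel·d = -114 < 0  ⇒  outside

inside=no margin=-28332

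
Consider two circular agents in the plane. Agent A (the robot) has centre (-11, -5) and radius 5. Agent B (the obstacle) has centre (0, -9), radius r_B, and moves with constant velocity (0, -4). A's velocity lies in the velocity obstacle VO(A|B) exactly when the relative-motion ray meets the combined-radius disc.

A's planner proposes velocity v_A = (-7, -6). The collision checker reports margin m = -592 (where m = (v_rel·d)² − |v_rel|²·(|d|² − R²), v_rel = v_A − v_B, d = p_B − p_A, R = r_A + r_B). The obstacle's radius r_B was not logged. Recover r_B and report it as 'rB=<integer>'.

m = -592
d = (11, -4);  v_rel = (-7, -2),  |v_rel|² = 53
v_rel×d = (-7)·(-4) − (-2)·(11) = 50
since m = R²·53 − 50²:  R² = (2500 + -592) / 53 = 36
R = √36 = 6  ⇒  r_B = 6 − 5 = 1

rB=1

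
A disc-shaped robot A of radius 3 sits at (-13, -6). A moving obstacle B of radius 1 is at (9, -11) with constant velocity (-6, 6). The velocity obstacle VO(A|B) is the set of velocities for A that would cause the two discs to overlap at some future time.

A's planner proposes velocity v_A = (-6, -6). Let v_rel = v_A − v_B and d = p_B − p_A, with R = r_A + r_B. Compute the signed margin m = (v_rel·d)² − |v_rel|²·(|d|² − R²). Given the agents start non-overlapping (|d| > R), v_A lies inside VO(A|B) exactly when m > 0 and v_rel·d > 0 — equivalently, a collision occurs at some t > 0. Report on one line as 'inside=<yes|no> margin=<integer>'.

d = (22, -5),  |d|² = 509;  R = 3+1 = 4,  c = 509−4² = 493
v_rel = (0, -12),  |v_rel|² = 144;  v_rel·d = (0)·(22) + (-12)·(-5) = 60
144·t² − 120·t + 493 = 0  ⇒  m = 60² − 144·493 = -67392
m = -67392 < 0,  v_rel·d = 60 > 0  ⇒  outside

inside=no margin=-67392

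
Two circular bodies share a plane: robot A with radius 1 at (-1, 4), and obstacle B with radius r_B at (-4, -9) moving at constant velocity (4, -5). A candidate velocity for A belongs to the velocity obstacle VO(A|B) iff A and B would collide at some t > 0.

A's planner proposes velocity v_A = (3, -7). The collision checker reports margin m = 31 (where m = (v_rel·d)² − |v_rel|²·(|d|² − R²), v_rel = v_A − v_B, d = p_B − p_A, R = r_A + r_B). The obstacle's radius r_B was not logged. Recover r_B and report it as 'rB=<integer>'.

m = 31
d = (-3, -13);  v_rel = (-1, -2),  |v_rel|² = 5
v_rel×d = (-1)·(-13) − (-2)·(-3) = 7
since m = R²·5 − 7²:  R² = (49 + 31) / 5 = 16
R = √16 = 4  ⇒  r_B = 4 − 1 = 3

rB=3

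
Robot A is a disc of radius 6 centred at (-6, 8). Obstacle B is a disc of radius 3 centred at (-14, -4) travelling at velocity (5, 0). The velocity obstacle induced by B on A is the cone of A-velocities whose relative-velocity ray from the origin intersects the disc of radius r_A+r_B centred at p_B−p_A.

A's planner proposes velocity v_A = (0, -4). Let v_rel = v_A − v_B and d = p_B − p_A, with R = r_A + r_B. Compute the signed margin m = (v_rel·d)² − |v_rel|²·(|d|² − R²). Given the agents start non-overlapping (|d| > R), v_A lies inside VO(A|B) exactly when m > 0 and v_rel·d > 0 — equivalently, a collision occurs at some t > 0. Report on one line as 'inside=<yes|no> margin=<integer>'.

d = (-8, -12),  |d|² = 208;  R = 6+3 = 9,  c = 208−9² = 127
v_rel = (-5, -4),  |v_rel|² = 41;  v_rel·d = (-5)·(-8) + (-4)·(-12) = 88
41·t² − 176·t + 127 = 0  ⇒  m = 88² − 41·127 = 2537
m = 2537 > 0,  v_rel·d = 88 > 0  ⇒  inside

inside=yes margin=2537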